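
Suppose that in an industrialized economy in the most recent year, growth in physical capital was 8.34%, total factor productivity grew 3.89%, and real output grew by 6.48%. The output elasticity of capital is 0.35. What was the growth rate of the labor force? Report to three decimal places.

-0.506%

Labor's share = 1 − 0.35 = 0.65.
gY = gA + 0.35×8.34 + 0.65×g.
0.65×g = 6.48 − 3.89 − 2.919 = -0.329.
g = -0.329 / 0.65 = -0.50615%.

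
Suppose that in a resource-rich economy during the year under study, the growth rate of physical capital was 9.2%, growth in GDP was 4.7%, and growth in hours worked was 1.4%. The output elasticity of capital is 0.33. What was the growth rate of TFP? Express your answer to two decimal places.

0.73%

Labor's share = 1 − 0.33 = 0.67.
Physical capital: 0.33 × 9.2 = 3.036 pp.
Hours worked: 0.67 × 1.4 = 0.938 pp.
TFP growth = 4.7 − 3.974 = 0.726%.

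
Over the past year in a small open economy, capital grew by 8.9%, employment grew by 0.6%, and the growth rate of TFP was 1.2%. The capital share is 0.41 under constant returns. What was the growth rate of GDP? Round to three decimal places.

Labor's share = 1 − 0.41 = 0.59.
Capital: 0.41 × 8.9 = 3.649 pp.
Employment: 0.59 × 0.6 = 0.354 pp.
Output growth = 1.2 + 4.003 = 5.203%.

5.203%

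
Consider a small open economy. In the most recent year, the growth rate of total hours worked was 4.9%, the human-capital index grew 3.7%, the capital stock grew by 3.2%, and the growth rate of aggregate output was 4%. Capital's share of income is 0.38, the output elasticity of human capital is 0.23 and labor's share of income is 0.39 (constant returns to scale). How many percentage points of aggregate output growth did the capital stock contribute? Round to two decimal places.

1.22 pp

Contribution = share × growth = 0.38 × 3.2 = 1.216 pp.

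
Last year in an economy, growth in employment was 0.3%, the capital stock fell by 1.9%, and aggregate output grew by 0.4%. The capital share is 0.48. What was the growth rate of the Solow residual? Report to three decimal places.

1.156%

Labor's share = 1 − 0.48 = 0.52.
The capital stock: 0.48 × (-1.9) = -0.912 pp.
Employment: 0.52 × 0.3 = 0.156 pp.
TFP growth = 0.4 + 0.756 = 1.156%.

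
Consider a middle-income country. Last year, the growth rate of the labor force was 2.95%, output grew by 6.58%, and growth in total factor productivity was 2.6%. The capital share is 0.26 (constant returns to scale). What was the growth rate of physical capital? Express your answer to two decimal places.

6.91%

Labor's share = 1 − 0.26 = 0.74.
gY = gA + 0.74×2.95 + 0.26×g.
0.26×g = 6.58 − 2.6 − 2.183 = 1.797.
g = 1.797 / 0.26 = 6.9115%.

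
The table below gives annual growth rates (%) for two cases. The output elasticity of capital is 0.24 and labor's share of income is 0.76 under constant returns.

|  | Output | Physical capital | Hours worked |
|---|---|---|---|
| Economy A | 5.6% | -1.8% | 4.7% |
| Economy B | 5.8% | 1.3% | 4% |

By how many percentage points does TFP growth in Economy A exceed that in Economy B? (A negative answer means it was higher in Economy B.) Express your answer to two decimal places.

Labor's share = 1 − 0.24 = 0.76.
Economy A: TFP = 5.6 + 0.432 − 3.572 = 2.46%.
Economy B: TFP = 5.8 − 0.312 − 3.04 = 2.448%.
Difference = 2.46 − (2.448) = 0.012 pp.

0.01 percentage points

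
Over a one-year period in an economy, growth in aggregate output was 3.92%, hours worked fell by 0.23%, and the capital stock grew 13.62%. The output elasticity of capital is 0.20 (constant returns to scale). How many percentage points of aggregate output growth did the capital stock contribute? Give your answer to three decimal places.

2.724

Contribution = share × growth = 0.2 × 13.62 = 2.724 pp.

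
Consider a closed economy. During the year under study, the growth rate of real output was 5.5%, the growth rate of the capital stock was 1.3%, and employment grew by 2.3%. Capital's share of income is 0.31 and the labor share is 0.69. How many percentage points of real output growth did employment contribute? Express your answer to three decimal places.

Labor's share = 1 − 0.31 = 0.69.
Contribution = share × growth = 0.69 × 2.3 = 1.587 pp.

1.587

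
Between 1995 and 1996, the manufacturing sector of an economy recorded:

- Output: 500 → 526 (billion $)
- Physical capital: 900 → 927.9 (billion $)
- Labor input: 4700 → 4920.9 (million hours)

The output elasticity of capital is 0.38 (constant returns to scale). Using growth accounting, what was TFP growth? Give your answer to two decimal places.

Output growth = (526 − 500) / 500 = 5.2%.
Physical capital growth = (927.9 − 900) / 900 = 3.1%.
Labor input growth = (4920.9 − 4700) / 4700 = 4.7%.
Labor's share = 1 − 0.38 = 0.62.
Physical capital: 0.38 × 3.1 = 1.178 pp.
Labor input: 0.62 × 4.7 = 2.914 pp.
TFP growth = 5.2 − 4.092 = 1.108%.

TFP growth was 1.11%.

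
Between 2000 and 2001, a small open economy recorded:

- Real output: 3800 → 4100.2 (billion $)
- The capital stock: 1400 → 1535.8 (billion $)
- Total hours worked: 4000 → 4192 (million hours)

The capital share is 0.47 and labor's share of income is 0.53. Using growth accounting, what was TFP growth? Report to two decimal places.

Real output growth = (4100.2 − 3800) / 3800 = 7.9%.
The capital stock growth = (1535.8 − 1400) / 1400 = 9.7%.
Total hours worked growth = (4192 − 4000) / 4000 = 4.8%.
Labor's share = 1 − 0.47 = 0.53.
The capital stock: 0.47 × 9.7 = 4.559 pp.
Total hours worked: 0.53 × 4.8 = 2.544 pp.
TFP growth = 7.9 − 7.103 = 0.797%.

0.80%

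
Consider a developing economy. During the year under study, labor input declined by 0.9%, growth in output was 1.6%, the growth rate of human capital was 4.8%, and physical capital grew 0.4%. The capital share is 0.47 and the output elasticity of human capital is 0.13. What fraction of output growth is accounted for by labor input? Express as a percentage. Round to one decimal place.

-22.5%

Labor's share = 1 − 0.47 − 0.13 = 0.4.
Labor input contributed 0.4 × (-0.9) = -0.36 pp.
Share of growth = -0.36 / 1.6 × 100 = -22.5%.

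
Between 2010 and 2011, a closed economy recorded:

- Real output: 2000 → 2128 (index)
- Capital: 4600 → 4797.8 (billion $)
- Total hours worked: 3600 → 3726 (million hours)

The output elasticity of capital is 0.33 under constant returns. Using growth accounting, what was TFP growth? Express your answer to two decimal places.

Real output growth = (2128 − 2000) / 2000 = 6.4%.
Capital growth = (4797.8 − 4600) / 4600 = 4.3%.
Total hours worked growth = (3726 − 3600) / 3600 = 3.5%.
Labor's share = 1 − 0.33 = 0.67.
Capital: 0.33 × 4.3 = 1.419 pp.
Total hours worked: 0.67 × 3.5 = 2.345 pp.
TFP growth = 6.4 − 3.764 = 2.636%.

2.64%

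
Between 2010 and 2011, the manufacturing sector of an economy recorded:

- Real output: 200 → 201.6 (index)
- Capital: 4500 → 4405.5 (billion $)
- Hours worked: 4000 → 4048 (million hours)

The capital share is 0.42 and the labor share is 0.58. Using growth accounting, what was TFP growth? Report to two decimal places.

Real output growth = (201.6 − 200) / 200 = 0.8%.
Capital growth = (4405.5 − 4500) / 4500 = -2.1%.
Hours worked growth = (4048 − 4000) / 4000 = 1.2%.
Labor's share = 1 − 0.42 = 0.58.
Capital: 0.42 × (-2.1) = -0.882 pp.
Hours worked: 0.58 × 1.2 = 0.696 pp.
TFP growth = 0.8 + 0.186 = 0.986%.

0.99%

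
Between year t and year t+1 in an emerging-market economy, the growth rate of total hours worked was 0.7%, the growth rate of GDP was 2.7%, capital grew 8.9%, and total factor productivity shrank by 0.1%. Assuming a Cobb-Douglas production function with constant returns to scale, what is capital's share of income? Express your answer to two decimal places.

gY = gA + α·gK + (1−α)·gL, so gY − gA − gL = α(gK − gL).
2.7 + 0.1 − 0.7 = α × (8.9 − 0.7).
2.1 = 8.2 α, so α = 0.2561.

0.26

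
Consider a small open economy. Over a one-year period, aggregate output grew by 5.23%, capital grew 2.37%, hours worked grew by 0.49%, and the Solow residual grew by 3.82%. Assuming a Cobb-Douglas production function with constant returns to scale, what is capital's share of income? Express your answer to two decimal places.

gY = gA + α·gK + (1−α)·gL, so gY − gA − gL = α(gK − gL).
5.23 − 3.82 − 0.49 = α × (2.37 − 0.49).
0.92 = 1.88 α, so α = 0.4894.

α = 0.49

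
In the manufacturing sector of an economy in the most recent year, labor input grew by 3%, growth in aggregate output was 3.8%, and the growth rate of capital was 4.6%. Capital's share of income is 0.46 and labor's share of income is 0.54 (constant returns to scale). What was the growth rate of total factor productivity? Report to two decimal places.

Labor's share = 1 − 0.46 = 0.54.
Capital: 0.46 × 4.6 = 2.116 pp.
Labor input: 0.54 × 3 = 1.62 pp.
TFP growth = 3.8 − 3.736 = 0.064%.

Total factor productivity growth was 0.06%.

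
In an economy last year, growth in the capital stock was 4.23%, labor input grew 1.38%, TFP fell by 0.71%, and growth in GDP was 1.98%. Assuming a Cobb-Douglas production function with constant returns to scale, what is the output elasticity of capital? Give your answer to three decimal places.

The output elasticity of capital is 0.460.

gY = gA + α·gK + (1−α)·gL, so gY − gA − gL = α(gK − gL).
1.98 + 0.71 − 1.38 = α × (4.23 − 1.38).
1.31 = 2.85 α, so α = 0.45965.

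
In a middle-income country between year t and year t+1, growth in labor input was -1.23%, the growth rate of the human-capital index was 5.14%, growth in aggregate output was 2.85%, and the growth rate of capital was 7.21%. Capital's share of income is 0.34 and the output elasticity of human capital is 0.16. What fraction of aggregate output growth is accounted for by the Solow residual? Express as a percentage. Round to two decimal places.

The Solow residual accounted for 6.71% of growth.

Labor's share = 1 − 0.34 − 0.16 = 0.5.
Capital: 0.34 × 7.21 = 2.4514 pp.
The human-capital index: 0.16 × 5.14 = 0.8224 pp.
Labor input: 0.5 × (-1.23) = -0.615 pp.
TFP growth = 2.85 − 2.6588 = 0.1912%.
TFP share of growth = 0.1912 / 2.85 × 100 = 6.7088%.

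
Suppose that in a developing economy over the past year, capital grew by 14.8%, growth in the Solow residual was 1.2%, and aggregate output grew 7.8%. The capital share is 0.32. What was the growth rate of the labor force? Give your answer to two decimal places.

Labor's share = 1 − 0.32 = 0.68.
gY = gA + 0.32×14.8 + 0.68×g.
0.68×g = 7.8 − 1.2 − 4.736 = 1.864.
g = 1.864 / 0.68 = 2.7412%.

2.74%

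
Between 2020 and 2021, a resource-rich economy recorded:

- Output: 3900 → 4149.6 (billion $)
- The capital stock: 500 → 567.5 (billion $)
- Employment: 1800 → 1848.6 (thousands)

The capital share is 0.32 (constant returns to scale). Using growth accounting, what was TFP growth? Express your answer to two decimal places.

Output growth = (4149.6 − 3900) / 3900 = 6.4%.
The capital stock growth = (567.5 − 500) / 500 = 13.5%.
Employment growth = (1848.6 − 1800) / 1800 = 2.7%.
Labor's share = 1 − 0.32 = 0.68.
The capital stock: 0.32 × 13.5 = 4.32 pp.
Employment: 0.68 × 2.7 = 1.836 pp.
TFP growth = 6.4 − 6.156 = 0.244%.

0.24%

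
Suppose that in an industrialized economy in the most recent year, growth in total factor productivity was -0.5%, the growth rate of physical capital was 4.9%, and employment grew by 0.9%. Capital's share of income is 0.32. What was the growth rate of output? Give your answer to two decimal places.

Output growth was 1.68%.

Labor's share = 1 − 0.32 = 0.68.
Physical capital: 0.32 × 4.9 = 1.568 pp.
Employment: 0.68 × 0.9 = 0.612 pp.
Output growth = -0.5 + 2.18 = 1.68%.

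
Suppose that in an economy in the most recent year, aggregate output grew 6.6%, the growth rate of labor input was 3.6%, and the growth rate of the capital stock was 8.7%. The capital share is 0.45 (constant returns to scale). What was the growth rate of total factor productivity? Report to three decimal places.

Labor's share = 1 − 0.45 = 0.55.
The capital stock: 0.45 × 8.7 = 3.915 pp.
Labor input: 0.55 × 3.6 = 1.98 pp.
TFP growth = 6.6 − 5.895 = 0.705%.

Total factor productivity growth was 0.705%.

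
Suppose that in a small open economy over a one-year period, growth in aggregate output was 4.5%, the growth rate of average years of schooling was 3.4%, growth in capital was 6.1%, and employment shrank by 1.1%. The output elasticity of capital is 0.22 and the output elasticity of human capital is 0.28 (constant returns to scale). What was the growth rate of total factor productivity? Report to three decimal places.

2.756%

Labor's share = 1 − 0.22 − 0.28 = 0.5.
Capital: 0.22 × 6.1 = 1.342 pp.
Average years of schooling: 0.28 × 3.4 = 0.952 pp.
Employment: 0.5 × (-1.1) = -0.55 pp.
TFP growth = 4.5 − 1.744 = 2.756%.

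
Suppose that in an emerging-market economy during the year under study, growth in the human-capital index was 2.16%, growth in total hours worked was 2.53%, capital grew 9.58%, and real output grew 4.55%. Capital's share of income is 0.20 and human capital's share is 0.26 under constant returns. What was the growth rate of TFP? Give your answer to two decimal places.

0.71%

Labor's share = 1 − 0.2 − 0.26 = 0.54.
Capital: 0.2 × 9.58 = 1.916 pp.
The human-capital index: 0.26 × 2.16 = 0.5616 pp.
Total hours worked: 0.54 × 2.53 = 1.3662 pp.
TFP growth = 4.55 − 3.8438 = 0.7062%.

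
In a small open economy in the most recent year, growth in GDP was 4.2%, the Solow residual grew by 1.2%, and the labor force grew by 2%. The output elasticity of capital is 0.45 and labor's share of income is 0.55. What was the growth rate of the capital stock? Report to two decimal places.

Labor's share = 1 − 0.45 = 0.55.
gY = gA + 0.55×2 + 0.45×g.
0.45×g = 4.2 − 1.2 − 1.1 = 1.9.
g = 1.9 / 0.45 = 4.2222%.

4.22%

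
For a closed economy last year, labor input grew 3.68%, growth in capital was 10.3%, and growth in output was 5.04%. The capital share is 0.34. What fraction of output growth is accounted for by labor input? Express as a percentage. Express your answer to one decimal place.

48.2%

Labor's share = 1 − 0.34 = 0.66.
Labor input contributed 0.66 × 3.68 = 2.4288 pp.
Share of growth = 2.4288 / 5.04 × 100 = 48.19%.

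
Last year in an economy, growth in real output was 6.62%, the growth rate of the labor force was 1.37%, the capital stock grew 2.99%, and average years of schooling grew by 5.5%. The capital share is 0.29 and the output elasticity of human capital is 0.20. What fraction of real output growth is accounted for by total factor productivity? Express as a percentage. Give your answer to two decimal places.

Total factor productivity accounted for 59.73% of growth.

Labor's share = 1 − 0.29 − 0.2 = 0.51.
The capital stock: 0.29 × 2.99 = 0.8671 pp.
Average years of schooling: 0.2 × 5.5 = 1.1 pp.
The labor force: 0.51 × 1.37 = 0.6987 pp.
TFP growth = 6.62 − 2.6658 = 3.9542%.
TFP share of growth = 3.9542 / 6.62 × 100 = 59.7311%.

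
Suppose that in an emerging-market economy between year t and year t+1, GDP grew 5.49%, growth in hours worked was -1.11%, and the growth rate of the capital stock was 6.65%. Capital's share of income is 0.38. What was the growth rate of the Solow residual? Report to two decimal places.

3.65%

Labor's share = 1 − 0.38 = 0.62.
The capital stock: 0.38 × 6.65 = 2.527 pp.
Hours worked: 0.62 × (-1.11) = -0.6882 pp.
TFP growth = 5.49 − 1.8388 = 3.6512%.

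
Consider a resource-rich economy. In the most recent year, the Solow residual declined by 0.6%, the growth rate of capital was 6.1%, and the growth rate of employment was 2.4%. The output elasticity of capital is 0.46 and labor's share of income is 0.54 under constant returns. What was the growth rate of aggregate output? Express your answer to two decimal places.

Aggregate output growth was 3.50%.

Labor's share = 1 − 0.46 = 0.54.
Capital: 0.46 × 6.1 = 2.806 pp.
Employment: 0.54 × 2.4 = 1.296 pp.
Output growth = -0.6 + 4.102 = 3.502%.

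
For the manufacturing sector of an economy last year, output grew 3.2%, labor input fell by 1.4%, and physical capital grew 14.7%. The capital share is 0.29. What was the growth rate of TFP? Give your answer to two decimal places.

-0.07%

Labor's share = 1 − 0.29 = 0.71.
Physical capital: 0.29 × 14.7 = 4.263 pp.
Labor input: 0.71 × (-1.4) = -0.994 pp.
TFP growth = 3.2 − 3.269 = -0.069%.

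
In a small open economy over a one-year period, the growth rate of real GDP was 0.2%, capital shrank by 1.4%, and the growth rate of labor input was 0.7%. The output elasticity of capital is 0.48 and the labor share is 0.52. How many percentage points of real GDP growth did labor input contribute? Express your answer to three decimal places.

Labor's share = 1 − 0.48 = 0.52.
Contribution = share × growth = 0.52 × 0.7 = 0.364 pp.

0.364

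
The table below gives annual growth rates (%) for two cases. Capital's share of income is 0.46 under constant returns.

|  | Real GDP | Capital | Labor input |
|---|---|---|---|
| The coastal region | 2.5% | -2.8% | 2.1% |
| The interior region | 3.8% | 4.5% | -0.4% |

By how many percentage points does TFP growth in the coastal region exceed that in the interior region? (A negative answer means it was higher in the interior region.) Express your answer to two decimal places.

0.71 percentage points

Labor's share = 1 − 0.46 = 0.54.
The coastal region: TFP = 2.5 + 1.288 − 1.134 = 2.654%.
The interior region: TFP = 3.8 − 2.07 + 0.216 = 1.946%.
Difference = 2.654 − (1.946) = 0.708 pp.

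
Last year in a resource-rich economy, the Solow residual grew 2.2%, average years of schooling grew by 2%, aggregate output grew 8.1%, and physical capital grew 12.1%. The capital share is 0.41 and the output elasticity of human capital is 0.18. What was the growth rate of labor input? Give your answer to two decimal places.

Labor's share = 1 − 0.41 − 0.18 = 0.41.
gY = gA + 0.41×12.1 + 0.18×2 + 0.41×g.
0.41×g = 8.1 − 2.2 − 5.321 = 0.579.
g = 0.579 / 0.41 = 1.4122%.

1.41%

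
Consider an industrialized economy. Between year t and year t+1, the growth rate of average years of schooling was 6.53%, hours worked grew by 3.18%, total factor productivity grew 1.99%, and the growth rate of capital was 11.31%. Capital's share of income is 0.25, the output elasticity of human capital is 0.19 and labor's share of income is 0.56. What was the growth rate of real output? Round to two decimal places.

Labor's share = 1 − 0.25 − 0.19 = 0.56.
Capital: 0.25 × 11.31 = 2.8275 pp.
Average years of schooling: 0.19 × 6.53 = 1.2407 pp.
Hours worked: 0.56 × 3.18 = 1.7808 pp.
Output growth = 1.99 + 5.849 = 7.839%.

7.84%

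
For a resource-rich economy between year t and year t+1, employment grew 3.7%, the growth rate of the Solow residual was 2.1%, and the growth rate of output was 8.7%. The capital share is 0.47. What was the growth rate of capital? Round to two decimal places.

Labor's share = 1 − 0.47 = 0.53.
gY = gA + 0.53×3.7 + 0.47×g.
0.47×g = 8.7 − 2.1 − 1.961 = 4.639.
g = 4.639 / 0.47 = 9.8702%.

9.87%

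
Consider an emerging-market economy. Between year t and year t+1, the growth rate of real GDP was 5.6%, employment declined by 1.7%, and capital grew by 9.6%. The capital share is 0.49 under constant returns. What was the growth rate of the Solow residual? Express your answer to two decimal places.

Labor's share = 1 − 0.49 = 0.51.
Capital: 0.49 × 9.6 = 4.704 pp.
Employment: 0.51 × (-1.7) = -0.867 pp.
TFP growth = 5.6 − 3.837 = 1.763%.

1.76%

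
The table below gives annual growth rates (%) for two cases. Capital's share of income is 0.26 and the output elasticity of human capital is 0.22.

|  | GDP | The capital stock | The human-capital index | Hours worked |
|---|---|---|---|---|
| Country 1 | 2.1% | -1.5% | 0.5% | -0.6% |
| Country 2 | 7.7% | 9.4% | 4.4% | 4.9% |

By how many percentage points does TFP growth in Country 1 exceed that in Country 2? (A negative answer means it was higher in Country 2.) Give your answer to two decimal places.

0.95 percentage points

Labor's share = 1 − 0.26 − 0.22 = 0.52.
Country 1: TFP = 2.1 + 0.39 − 0.11 + 0.312 = 2.692%.
Country 2: TFP = 7.7 − 2.444 − 0.968 − 2.548 = 1.74%.
Difference = 2.692 − (1.74) = 0.952 pp.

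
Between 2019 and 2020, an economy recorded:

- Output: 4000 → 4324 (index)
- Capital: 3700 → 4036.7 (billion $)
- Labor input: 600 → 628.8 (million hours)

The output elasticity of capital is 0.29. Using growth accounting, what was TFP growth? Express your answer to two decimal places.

Output growth = (4324 − 4000) / 4000 = 8.1%.
Capital growth = (4036.7 − 3700) / 3700 = 9.1%.
Labor input growth = (628.8 − 600) / 600 = 4.8%.
Labor's share = 1 − 0.29 = 0.71.
Capital: 0.29 × 9.1 = 2.639 pp.
Labor input: 0.71 × 4.8 = 3.408 pp.
TFP growth = 8.1 − 6.047 = 2.053%.

2.05%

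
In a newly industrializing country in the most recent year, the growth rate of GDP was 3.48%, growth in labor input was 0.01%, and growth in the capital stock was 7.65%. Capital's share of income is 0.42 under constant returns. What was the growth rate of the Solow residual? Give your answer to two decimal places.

Labor's share = 1 − 0.42 = 0.58.
The capital stock: 0.42 × 7.65 = 3.213 pp.
Labor input: 0.58 × 0.01 = 0.0058 pp.
TFP growth = 3.48 − 3.2188 = 0.2612%.

0.26%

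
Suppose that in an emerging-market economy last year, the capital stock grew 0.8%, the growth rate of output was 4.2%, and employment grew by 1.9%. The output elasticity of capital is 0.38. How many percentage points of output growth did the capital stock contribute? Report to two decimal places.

Contribution = share × growth = 0.38 × 0.8 = 0.304 pp.

0.30 percentage points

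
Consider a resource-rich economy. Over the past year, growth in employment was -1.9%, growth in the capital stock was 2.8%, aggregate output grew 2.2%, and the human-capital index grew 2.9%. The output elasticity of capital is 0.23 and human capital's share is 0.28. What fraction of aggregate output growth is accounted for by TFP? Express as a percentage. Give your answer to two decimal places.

Labor's share = 1 − 0.23 − 0.28 = 0.49.
The capital stock: 0.23 × 2.8 = 0.644 pp.
The human-capital index: 0.28 × 2.9 = 0.812 pp.
Employment: 0.49 × (-1.9) = -0.931 pp.
TFP growth = 2.2 − 0.525 = 1.675%.
TFP share of growth = 1.675 / 2.2 × 100 = 76.1364%.

76.14%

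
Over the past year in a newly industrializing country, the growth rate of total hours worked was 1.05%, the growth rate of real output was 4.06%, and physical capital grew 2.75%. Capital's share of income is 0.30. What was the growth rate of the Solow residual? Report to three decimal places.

2.500%

Labor's share = 1 − 0.3 = 0.7.
Physical capital: 0.3 × 2.75 = 0.825 pp.
Total hours worked: 0.7 × 1.05 = 0.735 pp.
TFP growth = 4.06 − 1.56 = 2.5%.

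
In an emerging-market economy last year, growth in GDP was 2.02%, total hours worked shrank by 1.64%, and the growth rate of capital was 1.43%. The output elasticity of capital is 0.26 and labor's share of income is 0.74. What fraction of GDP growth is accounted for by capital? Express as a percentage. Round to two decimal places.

Capital contributed 0.26 × 1.43 = 0.3718 pp.
Share of growth = 0.3718 / 2.02 × 100 = 18.4059%.

18.41%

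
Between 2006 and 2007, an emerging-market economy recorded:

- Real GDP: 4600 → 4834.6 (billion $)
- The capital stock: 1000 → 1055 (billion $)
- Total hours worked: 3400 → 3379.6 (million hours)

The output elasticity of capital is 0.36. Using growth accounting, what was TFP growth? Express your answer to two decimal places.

3.50%

Real GDP growth = (4834.6 − 4600) / 4600 = 5.1%.
The capital stock growth = (1055 − 1000) / 1000 = 5.5%.
Total hours worked growth = (3379.6 − 3400) / 3400 = -0.6%.
Labor's share = 1 − 0.36 = 0.64.
The capital stock: 0.36 × 5.5 = 1.98 pp.
Total hours worked: 0.64 × (-0.6) = -0.384 pp.
TFP growth = 5.1 − 1.596 = 3.504%.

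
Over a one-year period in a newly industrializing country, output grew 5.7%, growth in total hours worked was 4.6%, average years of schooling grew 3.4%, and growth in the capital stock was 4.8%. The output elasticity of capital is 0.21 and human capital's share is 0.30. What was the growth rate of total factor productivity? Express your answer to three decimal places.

Labor's share = 1 − 0.21 − 0.3 = 0.49.
The capital stock: 0.21 × 4.8 = 1.008 pp.
Average years of schooling: 0.3 × 3.4 = 1.02 pp.
Total hours worked: 0.49 × 4.6 = 2.254 pp.
TFP growth = 5.7 − 4.282 = 1.418%.

1.418%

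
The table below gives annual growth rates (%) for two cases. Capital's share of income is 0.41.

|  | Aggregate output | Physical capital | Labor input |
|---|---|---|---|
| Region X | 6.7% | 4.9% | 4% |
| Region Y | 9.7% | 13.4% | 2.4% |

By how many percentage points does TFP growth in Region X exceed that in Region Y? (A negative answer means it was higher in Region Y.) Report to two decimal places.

Labor's share = 1 − 0.41 = 0.59.
Region X: TFP = 6.7 − 2.009 − 2.36 = 2.331%.
Region Y: TFP = 9.7 − 5.494 − 1.416 = 2.79%.
Difference = 2.331 − (2.79) = -0.459 pp.

-0.46 percentage points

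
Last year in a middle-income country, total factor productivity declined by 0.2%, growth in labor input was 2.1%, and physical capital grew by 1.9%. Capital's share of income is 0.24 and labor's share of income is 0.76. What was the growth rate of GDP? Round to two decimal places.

GDP growth was 1.85%.

Labor's share = 1 − 0.24 = 0.76.
Physical capital: 0.24 × 1.9 = 0.456 pp.
Labor input: 0.76 × 2.1 = 1.596 pp.
Output growth = -0.2 + 2.052 = 1.852%.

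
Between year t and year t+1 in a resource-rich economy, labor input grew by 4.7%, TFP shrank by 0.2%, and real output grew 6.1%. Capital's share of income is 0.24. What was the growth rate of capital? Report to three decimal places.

Labor's share = 1 − 0.24 = 0.76.
gY = gA + 0.76×4.7 + 0.24×g.
0.24×g = 6.1 + 0.2 − 3.572 = 2.728.
g = 2.728 / 0.24 = 11.36667%.

Capital growth was 11.367%.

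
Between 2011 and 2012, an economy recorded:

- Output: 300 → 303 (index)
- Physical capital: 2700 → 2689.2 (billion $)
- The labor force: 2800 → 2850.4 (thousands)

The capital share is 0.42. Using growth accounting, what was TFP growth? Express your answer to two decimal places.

TFP growth was 0.12%.

Output growth = (303 − 300) / 300 = 1%.
Physical capital growth = (2689.2 − 2700) / 2700 = -0.4%.
The labor force growth = (2850.4 − 2800) / 2800 = 1.8%.
Labor's share = 1 − 0.42 = 0.58.
Physical capital: 0.42 × (-0.4) = -0.168 pp.
The labor force: 0.58 × 1.8 = 1.044 pp.
TFP growth = 1 − 0.876 = 0.124%.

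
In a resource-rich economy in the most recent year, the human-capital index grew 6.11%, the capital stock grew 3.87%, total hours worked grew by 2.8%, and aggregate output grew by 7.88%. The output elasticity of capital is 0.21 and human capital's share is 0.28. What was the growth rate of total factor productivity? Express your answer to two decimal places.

Total factor productivity growth was 3.93%.

Labor's share = 1 − 0.21 − 0.28 = 0.51.
The capital stock: 0.21 × 3.87 = 0.8127 pp.
The human-capital index: 0.28 × 6.11 = 1.7108 pp.
Total hours worked: 0.51 × 2.8 = 1.428 pp.
TFP growth = 7.88 − 3.9515 = 3.9285%.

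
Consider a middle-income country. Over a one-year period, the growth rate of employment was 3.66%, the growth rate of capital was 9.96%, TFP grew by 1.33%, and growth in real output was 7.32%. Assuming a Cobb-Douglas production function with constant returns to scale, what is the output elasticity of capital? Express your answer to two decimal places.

gY = gA + α·gK + (1−α)·gL, so gY − gA − gL = α(gK − gL).
7.32 − 1.33 − 3.66 = α × (9.96 − 3.66).
2.33 = 6.3 α, so α = 0.3698.

0.37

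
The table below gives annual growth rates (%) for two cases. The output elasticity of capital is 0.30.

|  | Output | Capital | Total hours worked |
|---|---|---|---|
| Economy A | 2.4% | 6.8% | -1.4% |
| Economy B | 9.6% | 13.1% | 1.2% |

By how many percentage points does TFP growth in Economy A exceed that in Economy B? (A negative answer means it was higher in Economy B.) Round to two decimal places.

Labor's share = 1 − 0.3 = 0.7.
Economy A: TFP = 2.4 − 2.04 + 0.98 = 1.34%.
Economy B: TFP = 9.6 − 3.93 − 0.84 = 4.83%.
Difference = 1.34 − (4.83) = -3.49 pp.

-3.49 percentage points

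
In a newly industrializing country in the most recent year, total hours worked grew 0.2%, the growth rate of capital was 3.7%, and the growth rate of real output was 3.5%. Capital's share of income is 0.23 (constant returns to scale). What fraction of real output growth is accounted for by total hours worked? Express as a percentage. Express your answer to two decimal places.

Labor's share = 1 − 0.23 = 0.77.
Total hours worked contributed 0.77 × 0.2 = 0.154 pp.
Share of growth = 0.154 / 3.5 × 100 = 4.4%.

4.40%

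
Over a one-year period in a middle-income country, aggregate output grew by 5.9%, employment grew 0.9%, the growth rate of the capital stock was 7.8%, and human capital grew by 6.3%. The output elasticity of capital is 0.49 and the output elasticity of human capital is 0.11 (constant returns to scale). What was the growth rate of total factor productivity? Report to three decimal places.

Total factor productivity growth was 1.025%.

Labor's share = 1 − 0.49 − 0.11 = 0.4.
The capital stock: 0.49 × 7.8 = 3.822 pp.
Human capital: 0.11 × 6.3 = 0.693 pp.
Employment: 0.4 × 0.9 = 0.36 pp.
TFP growth = 5.9 − 4.875 = 1.025%.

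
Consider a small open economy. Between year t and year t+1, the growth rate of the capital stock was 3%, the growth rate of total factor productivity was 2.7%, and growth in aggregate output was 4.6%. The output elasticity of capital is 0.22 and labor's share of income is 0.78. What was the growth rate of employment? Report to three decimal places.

1.590%

Labor's share = 1 − 0.22 = 0.78.
gY = gA + 0.22×3 + 0.78×g.
0.78×g = 4.6 − 2.7 − 0.66 = 1.24.
g = 1.24 / 0.78 = 1.58974%.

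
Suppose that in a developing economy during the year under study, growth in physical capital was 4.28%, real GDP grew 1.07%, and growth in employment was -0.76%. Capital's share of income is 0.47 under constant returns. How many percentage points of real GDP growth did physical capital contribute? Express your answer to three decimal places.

2.012

Contribution = share × growth = 0.47 × 4.28 = 2.0116 pp.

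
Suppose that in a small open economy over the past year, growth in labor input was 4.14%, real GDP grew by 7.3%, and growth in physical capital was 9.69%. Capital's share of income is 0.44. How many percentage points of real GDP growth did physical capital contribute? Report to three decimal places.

4.264

Contribution = share × growth = 0.44 × 9.69 = 4.2636 pp.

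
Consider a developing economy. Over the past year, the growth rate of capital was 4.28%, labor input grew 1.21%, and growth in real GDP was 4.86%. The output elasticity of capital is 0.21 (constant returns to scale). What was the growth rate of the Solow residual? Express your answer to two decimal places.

Labor's share = 1 − 0.21 = 0.79.
Capital: 0.21 × 4.28 = 0.8988 pp.
Labor input: 0.79 × 1.21 = 0.9559 pp.
TFP growth = 4.86 − 1.8547 = 3.0053%.

3.01%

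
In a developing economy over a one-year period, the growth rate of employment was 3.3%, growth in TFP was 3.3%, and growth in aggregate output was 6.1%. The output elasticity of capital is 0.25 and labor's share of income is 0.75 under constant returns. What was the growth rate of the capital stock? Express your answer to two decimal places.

1.30%

Labor's share = 1 − 0.25 = 0.75.
gY = gA + 0.75×3.3 + 0.25×g.
0.25×g = 6.1 − 3.3 − 2.475 = 0.325.
g = 0.325 / 0.25 = 1.3%.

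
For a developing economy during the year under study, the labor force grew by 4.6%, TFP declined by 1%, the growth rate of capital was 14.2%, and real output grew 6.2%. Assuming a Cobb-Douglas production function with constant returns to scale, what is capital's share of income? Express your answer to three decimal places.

0.271

gY = gA + α·gK + (1−α)·gL, so gY − gA − gL = α(gK − gL).
6.2 + 1 − 4.6 = α × (14.2 − 4.6).
2.6 = 9.6 α, so α = 0.27083.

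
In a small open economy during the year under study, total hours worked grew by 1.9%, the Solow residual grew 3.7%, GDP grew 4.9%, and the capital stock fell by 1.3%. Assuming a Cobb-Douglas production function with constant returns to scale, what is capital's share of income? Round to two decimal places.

gY = gA + α·gK + (1−α)·gL, so gY − gA − gL = α(gK − gL).
4.9 − 3.7 − 1.9 = α × (-1.3 − 1.9).
-0.7 = -3.2 α, so α = 0.2188.

α = 0.22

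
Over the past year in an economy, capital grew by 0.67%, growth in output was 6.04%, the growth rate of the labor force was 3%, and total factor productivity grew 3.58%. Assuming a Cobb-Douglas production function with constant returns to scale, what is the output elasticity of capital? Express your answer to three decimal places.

The output elasticity of capital is 0.232.

gY = gA + α·gK + (1−α)·gL, so gY − gA − gL = α(gK − gL).
6.04 − 3.58 − 3 = α × (0.67 − 3).
-0.54 = -2.33 α, so α = 0.23176.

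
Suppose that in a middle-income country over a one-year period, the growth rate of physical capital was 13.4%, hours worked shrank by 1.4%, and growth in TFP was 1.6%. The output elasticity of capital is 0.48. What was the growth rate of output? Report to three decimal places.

Labor's share = 1 − 0.48 = 0.52.
Physical capital: 0.48 × 13.4 = 6.432 pp.
Hours worked: 0.52 × (-1.4) = -0.728 pp.
Output growth = 1.6 + 5.704 = 7.304%.

7.304%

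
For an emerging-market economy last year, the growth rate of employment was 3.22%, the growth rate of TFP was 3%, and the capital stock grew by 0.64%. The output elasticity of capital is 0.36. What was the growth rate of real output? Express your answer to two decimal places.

Real output grew 5.29%.

Labor's share = 1 − 0.36 = 0.64.
The capital stock: 0.36 × 0.64 = 0.2304 pp.
Employment: 0.64 × 3.22 = 2.0608 pp.
Output growth = 3 + 2.2912 = 5.2912%.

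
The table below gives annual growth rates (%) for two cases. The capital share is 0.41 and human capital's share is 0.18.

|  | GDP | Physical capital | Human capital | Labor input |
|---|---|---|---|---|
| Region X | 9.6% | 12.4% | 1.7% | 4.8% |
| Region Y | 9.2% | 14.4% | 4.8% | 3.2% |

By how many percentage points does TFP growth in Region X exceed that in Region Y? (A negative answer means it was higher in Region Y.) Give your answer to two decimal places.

Labor's share = 1 − 0.41 − 0.18 = 0.41.
Region X: TFP = 9.6 − 5.084 − 0.306 − 1.968 = 2.242%.
Region Y: TFP = 9.2 − 5.904 − 0.864 − 1.312 = 1.12%.
Difference = 2.242 − (1.12) = 1.122 pp.

1.12 percentage points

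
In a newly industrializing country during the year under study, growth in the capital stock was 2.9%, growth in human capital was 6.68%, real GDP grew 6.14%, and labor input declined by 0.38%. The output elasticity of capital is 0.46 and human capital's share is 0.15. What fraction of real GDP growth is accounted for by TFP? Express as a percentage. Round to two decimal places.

TFP accounted for 64.37% of growth.

Labor's share = 1 − 0.46 − 0.15 = 0.39.
The capital stock: 0.46 × 2.9 = 1.334 pp.
Human capital: 0.15 × 6.68 = 1.002 pp.
Labor input: 0.39 × (-0.38) = -0.1482 pp.
TFP growth = 6.14 − 2.1878 = 3.9522%.
TFP share of growth = 3.9522 / 6.14 × 100 = 64.3681%.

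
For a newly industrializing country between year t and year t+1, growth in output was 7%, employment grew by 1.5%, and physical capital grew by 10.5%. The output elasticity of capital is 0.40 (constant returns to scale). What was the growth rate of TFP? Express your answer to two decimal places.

Labor's share = 1 − 0.4 = 0.6.
Physical capital: 0.4 × 10.5 = 4.2 pp.
Employment: 0.6 × 1.5 = 0.9 pp.
TFP growth = 7 − 5.1 = 1.9%.

TFP growth was 1.90%.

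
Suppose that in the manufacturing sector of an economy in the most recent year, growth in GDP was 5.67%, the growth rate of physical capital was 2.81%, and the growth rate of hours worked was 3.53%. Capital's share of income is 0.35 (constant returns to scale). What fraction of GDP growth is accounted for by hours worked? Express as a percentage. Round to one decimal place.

Hours worked accounted for 40.5% of growth.

Labor's share = 1 − 0.35 = 0.65.
Hours worked contributed 0.65 × 3.53 = 2.2945 pp.
Share of growth = 2.2945 / 5.67 × 100 = 40.467%.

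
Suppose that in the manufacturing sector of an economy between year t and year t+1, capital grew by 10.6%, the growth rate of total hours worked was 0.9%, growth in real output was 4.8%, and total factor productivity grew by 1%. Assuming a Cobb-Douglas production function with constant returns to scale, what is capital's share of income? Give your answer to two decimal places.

gY = gA + α·gK + (1−α)·gL, so gY − gA − gL = α(gK − gL).
4.8 − 1 − 0.9 = α × (10.6 − 0.9).
2.9 = 9.7 α, so α = 0.299.

Capital's share of income is 0.30.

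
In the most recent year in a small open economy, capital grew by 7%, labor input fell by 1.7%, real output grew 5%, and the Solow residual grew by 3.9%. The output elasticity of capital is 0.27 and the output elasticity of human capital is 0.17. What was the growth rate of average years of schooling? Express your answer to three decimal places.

Labor's share = 1 − 0.27 − 0.17 = 0.56.
gY = gA + 0.27×7 + 0.56×(-1.7) + 0.17×g.
0.17×g = 5 − 3.9 − 0.938 = 0.162.
g = 0.162 / 0.17 = 0.95294%.

0.953%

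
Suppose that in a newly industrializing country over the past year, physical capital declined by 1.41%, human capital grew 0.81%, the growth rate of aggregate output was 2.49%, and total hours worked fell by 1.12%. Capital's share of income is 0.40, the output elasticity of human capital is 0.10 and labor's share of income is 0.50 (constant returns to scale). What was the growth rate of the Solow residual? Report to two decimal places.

The Solow residual growth was 3.53%.

Labor's share = 1 − 0.4 − 0.1 = 0.5.
Physical capital: 0.4 × (-1.41) = -0.564 pp.
Human capital: 0.1 × 0.81 = 0.081 pp.
Total hours worked: 0.5 × (-1.12) = -0.56 pp.
TFP growth = 2.49 + 1.043 = 3.533%.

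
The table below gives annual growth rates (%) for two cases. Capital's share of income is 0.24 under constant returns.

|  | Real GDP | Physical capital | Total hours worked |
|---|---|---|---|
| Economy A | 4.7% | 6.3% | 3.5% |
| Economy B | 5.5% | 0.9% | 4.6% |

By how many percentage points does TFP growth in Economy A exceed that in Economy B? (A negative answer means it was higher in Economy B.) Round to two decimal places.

Labor's share = 1 − 0.24 = 0.76.
Economy A: TFP = 4.7 − 1.512 − 2.66 = 0.528%.
Economy B: TFP = 5.5 − 0.216 − 3.496 = 1.788%.
Difference = 0.528 − (1.788) = -1.26 pp.

-1.26 percentage points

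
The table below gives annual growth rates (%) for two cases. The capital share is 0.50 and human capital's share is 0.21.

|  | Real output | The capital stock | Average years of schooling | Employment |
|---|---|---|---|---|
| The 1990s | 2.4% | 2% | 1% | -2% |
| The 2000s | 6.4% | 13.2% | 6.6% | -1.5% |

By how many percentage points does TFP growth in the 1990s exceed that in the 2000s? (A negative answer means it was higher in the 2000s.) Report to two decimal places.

2.92 percentage points

Labor's share = 1 − 0.5 − 0.21 = 0.29.
The 1990s: TFP = 2.4 − 1 − 0.21 + 0.58 = 1.77%.
The 2000s: TFP = 6.4 − 6.6 − 1.386 + 0.435 = -1.151%.
Difference = 1.77 − (-1.151) = 2.921 pp.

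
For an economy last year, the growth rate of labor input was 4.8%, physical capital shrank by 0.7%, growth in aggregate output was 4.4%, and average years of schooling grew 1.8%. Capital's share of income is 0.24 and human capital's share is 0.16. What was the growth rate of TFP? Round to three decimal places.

TFP grew 1.400%.

Labor's share = 1 − 0.24 − 0.16 = 0.6.
Physical capital: 0.24 × (-0.7) = -0.168 pp.
Average years of schooling: 0.16 × 1.8 = 0.288 pp.
Labor input: 0.6 × 4.8 = 2.88 pp.
TFP growth = 4.4 − 3 = 1.4%.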